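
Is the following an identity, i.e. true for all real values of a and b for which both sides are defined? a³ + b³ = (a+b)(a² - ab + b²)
Claim: a³ + b³ = (a+b)(a² - ab + b²).
Reasoning: Expand the right side: (a+b)(a² - ab + b²) = a³ - a²b + ab² + a²b - ab² + b³ = a³ + b³ (the middle terms cancel in pairs).
So the two sides agree for all real values of a and b for which both sides are defined.

Conclusion: Yes, this is an identity.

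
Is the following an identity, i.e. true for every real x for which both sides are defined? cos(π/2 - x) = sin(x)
Claim: cos(π/2 - x) = sin(x).
Reasoning: Use cos(u - v) = cos(u)cos(v) + sin(u)sin(v) with u = π/2, v = x: cos(π/2)cos(x) + sin(π/2)sin(x) = 0·cos(x) + 1·sin(x) = sin(x).
So the two sides agree for every real x for which both sides are defined.

Conclusion: Yes, this is an identity.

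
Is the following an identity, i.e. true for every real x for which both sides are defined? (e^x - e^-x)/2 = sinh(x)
Yes, this is an identity.

Claim: (e^x - e^-x)/2 = sinh(x).
Reasoning: This is exactly the definition of the hyperbolic sine: sinh(x) := (e^x - e^-x)/2.
So the two sides agree for every real x for which both sides are defined.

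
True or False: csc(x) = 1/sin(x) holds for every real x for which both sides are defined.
Claim: csc(x) = 1/sin(x).
Reasoning: csc(x) is by definition the reciprocal of sin(x), wherever sin(x) ≠ 0.
So the two sides agree for every real x for which both sides are defined.

Conclusion: True.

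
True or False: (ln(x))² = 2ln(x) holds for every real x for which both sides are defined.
False.

Claim: (ln(x))² = 2ln(x).
Test a specific point where both sides are defined: x = 5.
LHS = (ln(x))² ≈ 2.5903
RHS = 2ln(x) ≈ 3.2189
Since 2.5903 ≠ 3.2189, the equation fails at this point, so it cannot hold for every real x for which both sides are defined.
2ln(x) equals ln(x²), which is not the same as (ln x)².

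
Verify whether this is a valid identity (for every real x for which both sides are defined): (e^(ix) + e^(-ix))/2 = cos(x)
Yes, this is an identity.

Claim: (e^(ix) + e^(-ix))/2 = cos(x).
Reasoning: By Euler's formula e^(ix) = cos(x) + i·sin(x) and e^(-ix) = cos(x) - i·sin(x). Adding cancels the sine terms: e^(ix) + e^(-ix) = 2cos(x); divide by 2.
So the two sides agree for every real x for which both sides are defined.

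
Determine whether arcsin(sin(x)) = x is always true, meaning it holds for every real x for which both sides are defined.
Claim: arcsin(sin(x)) = x.
Test a specific point where both sides are defined: x = 2π/3.
LHS = arcsin(sin(x)) ≈ 1.0472
RHS = x ≈ 2.0944
Since 1.0472 ≠ 2.0944, the equation fails at this point, so it cannot hold for every real x for which both sides are defined.
arcsin only returns values in [-π/2, π/2], so arcsin(sin(x)) = x holds only for x in that interval, not for all real x.

Conclusion: No, this is NOT an identity.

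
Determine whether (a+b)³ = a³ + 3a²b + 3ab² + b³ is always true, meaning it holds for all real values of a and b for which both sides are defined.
Claim: (a+b)³ = a³ + 3a²b + 3ab² + b³.
Reasoning: (a+b)³ = (a+b)(a+b)² = (a+b)(a² + 2ab + b²) = a³ + 2a²b + ab² + a²b + 2ab² + b³ = a³ + 3a²b + 3ab² + b³.
So the two sides agree for all real values of a and b for which both sides are defined.

Conclusion: Yes, this is an identity.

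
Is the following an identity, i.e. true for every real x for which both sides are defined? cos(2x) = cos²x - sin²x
Claim: cos(2x) = cos²x - sin²x.
Reasoning: Put y = x in the addition formula cos(x+y) = cos(x)cos(y) - sin(x)sin(y): cos(2x) = cos²x - sin²x.
So the two sides agree for every real x for which both sides are defined.

Conclusion: Yes, this is an identity.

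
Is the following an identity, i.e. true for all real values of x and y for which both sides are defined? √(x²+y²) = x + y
No, this is NOT an identity.

Claim: √(x²+y²) = x + y.
Test a specific point where both sides are defined: x = -2, y = -2.
LHS = √(x²+y²) ≈ 2.8284
RHS = x + y ≈ -4.0000
Since 2.8284 ≠ -4.0000, the equation fails at this point, so it cannot hold for all real values of x and y for which both sides are defined.
(x+y)² = x² + 2xy + y², not x² + y², so the square root does not split this way.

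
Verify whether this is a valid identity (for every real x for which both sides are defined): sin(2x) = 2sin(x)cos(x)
Yes, this is an identity.

Claim: sin(2x) = 2sin(x)cos(x).
Reasoning: Put y = x in the addition formula sin(x+y) = sin(x)cos(y) + cos(x)sin(y): sin(2x) = sin(x)cos(x) + cos(x)sin(x) = 2sin(x)cos(x).
So the two sides agree for every real x for which both sides are defined.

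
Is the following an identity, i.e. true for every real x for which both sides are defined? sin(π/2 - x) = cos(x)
Claim: sin(π/2 - x) = cos(x).
Reasoning: Use sin(u - v) = sin(u)cos(v) - cos(u)sin(v) with u = π/2, v = x: sin(π/2)cos(x) - cos(π/2)sin(x) = 1·cos(x) - 0·sin(x) = cos(x).
So the two sides agree for every real x for which both sides are defined.

Conclusion: Yes, this is an identity.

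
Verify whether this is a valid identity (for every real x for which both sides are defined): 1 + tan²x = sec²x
Claim: 1 + tan²x = sec²x.
Reasoning: Start from sin²x + cos²x = 1 and divide every term by cos²x (allowed wherever tan x and sec x are defined): tan²x + 1 = 1/cos²x = sec²x.
So the two sides agree for every real x for which both sides are defined.

Conclusion: Yes, this is an identity.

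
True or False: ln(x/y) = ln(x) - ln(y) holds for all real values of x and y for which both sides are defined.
True.

Claim: ln(x/y) = ln(x) - ln(y).
Reasoning: Both sides are simultaneously defined only when x, y > 0. Write x = e^p, y = e^q. Then x/y = e^(p-q), so ln(x/y) = p - q = ln(x) - ln(y).
So the two sides agree for all real values of x and y for which both sides are defined.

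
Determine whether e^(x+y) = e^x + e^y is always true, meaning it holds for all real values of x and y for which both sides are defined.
No, this is NOT an identity.

Claim: e^(x+y) = e^x + e^y.
Test a specific point where both sides are defined: x = 3/2, y = 3/2.
LHS = e^(x+y) ≈ 20.0855
RHS = e^x + e^y ≈ 8.9634
Since 20.0855 ≠ 8.9634, the equation fails at this point, so it cannot hold for all real values of x and y for which both sides are defined.
The correct rule is e^(x+y) = e^x · e^y (a product, not a sum).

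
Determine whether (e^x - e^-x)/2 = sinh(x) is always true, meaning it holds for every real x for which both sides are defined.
Claim: (e^x - e^-x)/2 = sinh(x).
Reasoning: This is exactly the definition of the hyperbolic sine: sinh(x) := (e^x - e^-x)/2.
So the two sides agree for every real x for which both sides are defined.

Conclusion: Yes, this is an identity.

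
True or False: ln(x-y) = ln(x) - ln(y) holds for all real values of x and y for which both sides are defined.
Claim: ln(x-y) = ln(x) - ln(y).
Test a specific point where both sides are defined: x = 2, y = 3/2.
LHS = ln(x-y) ≈ -0.6931
RHS = ln(x) - ln(y) ≈ 0.2877
Since -0.6931 ≠ 0.2877, the equation fails at this point, so it cannot hold for all real values of x and y for which both sides are defined.
ln(x) - ln(y) = ln(x/y), not ln(x-y).

Conclusion: False.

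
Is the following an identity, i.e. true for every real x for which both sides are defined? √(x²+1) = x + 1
Claim: √(x²+1) = x + 1.
Test a specific point where both sides are defined: x = -1.
LHS = √(x²+1) ≈ 1.4142
RHS = x + 1 ≈ 0.0000
Since 1.4142 ≠ 0.0000, the equation fails at this point, so it cannot hold for every real x for which both sides are defined.
(x+1)² = x² + 2x + 1 ≠ x² + 1 unless x = 0.

Conclusion: No, this is NOT an identity.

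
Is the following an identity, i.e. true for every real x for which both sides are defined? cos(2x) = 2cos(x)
Claim: cos(2x) = 2cos(x).
Test a specific point where both sides are defined: x = π.
LHS = cos(2x) ≈ 1.0000
RHS = 2cos(x) ≈ -2.0000
Since 1.0000 ≠ -2.0000, the equation fails at this point, so it cannot hold for every real x for which both sides are defined.
The correct double-angle formula is cos(2x) = cos²x - sin²x.

Conclusion: No, this is NOT an identity.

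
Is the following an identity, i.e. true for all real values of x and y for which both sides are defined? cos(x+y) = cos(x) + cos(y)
Claim: cos(x+y) = cos(x) + cos(y).
Test a specific point where both sides are defined: x = 2π/3, y = -π/4.
LHS = cos(x+y) ≈ 0.2588
RHS = cos(x) + cos(y) ≈ 0.2071
Since 0.2588 ≠ 0.2071, the equation fails at this point, so it cannot hold for all real values of x and y for which both sides are defined.
The correct expansion is cos(x+y) = cos(x)cos(y) - sin(x)sin(y); cosine is not additive.

Conclusion: No, this is NOT an identity.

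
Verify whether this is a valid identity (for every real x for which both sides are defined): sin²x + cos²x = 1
Yes, this is an identity.

Claim: sin²x + cos²x = 1.
Reasoning: The point (cos x, sin x) lies on the unit circle X² + Y² = 1, so cos²x + sin²x = 1 for every real x.
So the two sides agree for every real x for which both sides are defined.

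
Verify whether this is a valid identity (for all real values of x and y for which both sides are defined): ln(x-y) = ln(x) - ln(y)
No, this is NOT an identity.

Claim: ln(x-y) = ln(x) - ln(y).
Test a specific point where both sides are defined: x = 4, y = 3/2.
LHS = ln(x-y) ≈ 0.9163
RHS = ln(x) - ln(y) ≈ 0.9808
Since 0.9163 ≠ 0.9808, the equation fails at this point, so it cannot hold for all real values of x and y for which both sides are defined.
ln(x) - ln(y) = ln(x/y), not ln(x-y).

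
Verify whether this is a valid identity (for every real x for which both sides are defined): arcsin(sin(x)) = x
Claim: arcsin(sin(x)) = x.
Test a specific point where both sides are defined: x = π.
LHS = arcsin(sin(x)) ≈ 0.0000
RHS = x ≈ 3.1416
Since 0.0000 ≠ 3.1416, the equation fails at this point, so it cannot hold for every real x for which both sides are defined.
arcsin only returns values in [-π/2, π/2], so arcsin(sin(x)) = x holds only for x in that interval, not for all real x.

Conclusion: No, this is NOT an identity.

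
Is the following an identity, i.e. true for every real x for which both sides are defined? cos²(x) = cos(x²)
No, this is NOT an identity.

Claim: cos²(x) = cos(x²).
Test a specific point where both sides are defined: x = -π/4.
LHS = cos²(x) ≈ 0.5000
RHS = cos(x²) ≈ 0.8157
Since 0.5000 ≠ 0.8157, the equation fails at this point, so it cannot hold for every real x for which both sides are defined.
cos²(x) means (cos x)², squaring the output; cos(x²) squares the input. These are different functions.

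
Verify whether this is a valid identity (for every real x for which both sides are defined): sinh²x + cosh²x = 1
Claim: sinh²x + cosh²x = 1.
Test a specific point where both sides are defined: x = 1/2.
LHS = sinh²x + cosh²x ≈ 1.5431
RHS = 1 ≈ 1.0000
Since 1.5431 ≠ 1.0000, the equation fails at this point, so it cannot hold for every real x for which both sides are defined.
The correct hyperbolic identity is cosh²x - sinh²x = 1 (a difference); the sum sinh²x + cosh²x equals cosh(2x).

Conclusion: No, this is NOT an identity.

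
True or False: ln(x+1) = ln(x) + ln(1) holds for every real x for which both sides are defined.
False.

Claim: ln(x+1) = ln(x) + ln(1).
Test a specific point where both sides are defined: x = 4.
LHS = ln(x+1) ≈ 1.6094
RHS = ln(x) + ln(1) ≈ 1.3863
Since 1.6094 ≠ 1.3863, the equation fails at this point, so it cannot hold for every real x for which both sides are defined.
ln(1) = 0, so the right side is just ln(x), which differs from ln(x+1).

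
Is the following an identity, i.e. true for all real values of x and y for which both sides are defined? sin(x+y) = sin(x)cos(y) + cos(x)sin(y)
Claim: sin(x+y) = sin(x)cos(y) + cos(x)sin(y).
Reasoning: By Euler's formula e^(i(x+y)) = e^(ix)·e^(iy) = (cos x + i·sin x)(cos y + i·sin y). The imaginary part of the left side is sin(x+y); the imaginary part of the product is sin(x)cos(y) + cos(x)sin(y).
So the two sides agree for all real values of x and y for which both sides are defined.

Conclusion: Yes, this is an identity.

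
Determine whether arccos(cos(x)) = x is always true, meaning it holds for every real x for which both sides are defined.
Claim: arccos(cos(x)) = x.
Test a specific point where both sides are defined: x = -π/2.
LHS = arccos(cos(x)) ≈ 1.5708
RHS = x ≈ -1.5708
Since 1.5708 ≠ -1.5708, the equation fails at this point, so it cannot hold for every real x for which both sides are defined.
arccos only returns values in [0, π], so arccos(cos(x)) = x holds only for x in that interval, not for all real x.

Conclusion: No, this is NOT an identity.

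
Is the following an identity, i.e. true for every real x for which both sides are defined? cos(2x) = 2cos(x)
No, this is NOT an identity.

Claim: cos(2x) = 2cos(x).
Test a specific point where both sides are defined: x = π/4.
LHS = cos(2x) ≈ 0.0000
RHS = 2cos(x) ≈ 1.4142
Since 0.0000 ≠ 1.4142, the equation fails at this point, so it cannot hold for every real x for which both sides are defined.
The correct double-angle formula is cos(2x) = cos²x - sin²x.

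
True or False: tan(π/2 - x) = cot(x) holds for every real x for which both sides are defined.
Claim: tan(π/2 - x) = cot(x).
Reasoning: tan(π/2 - x) = sin(π/2 - x)/cos(π/2 - x) = cos(x)/sin(x) = cot(x), using the cofunction identities sin(π/2 - x) = cos(x) and cos(π/2 - x) = sin(x).
So the two sides agree for every real x for which both sides are defined.

Conclusion: True.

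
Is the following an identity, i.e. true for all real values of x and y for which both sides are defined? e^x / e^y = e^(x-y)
Yes, this is an identity.

Claim: e^x / e^y = e^(x-y).
Reasoning: 1/e^y = e^(-y), so e^x / e^y = e^x · e^(-y) = e^(x + (-y)) = e^(x-y) by the product rule for exponents.
So the two sides agree for all real values of x and y for which both sides are defined.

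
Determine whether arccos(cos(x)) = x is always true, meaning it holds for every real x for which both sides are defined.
Claim: arccos(cos(x)) = x.
Test a specific point where both sides are defined: x = -π/6.
LHS = arccos(cos(x)) ≈ 0.5236
RHS = x ≈ -0.5236
Since 0.5236 ≠ -0.5236, the equation fails at this point, so it cannot hold for every real x for which both sides are defined.
arccos only returns values in [0, π], so arccos(cos(x)) = x holds only for x in that interval, not for all real x.

Conclusion: No, this is NOT an identity.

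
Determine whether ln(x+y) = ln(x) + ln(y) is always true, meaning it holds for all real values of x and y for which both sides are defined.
Claim: ln(x+y) = ln(x) + ln(y).
Test a specific point where both sides are defined: x = 1, y = 3.
LHS = ln(x+y) ≈ 1.3863
RHS = ln(x) + ln(y) ≈ 1.0986
Since 1.3863 ≠ 1.0986, the equation fails at this point, so it cannot hold for all real values of x and y for which both sides are defined.
ln(x) + ln(y) = ln(xy), not ln(x+y).

Conclusion: No, this is NOT an identity.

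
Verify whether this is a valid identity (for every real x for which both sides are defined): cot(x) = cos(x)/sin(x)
Claim: cot(x) = cos(x)/sin(x).
Reasoning: cot(x) is defined as 1/tan(x) = 1/(sin(x)/cos(x)) = cos(x)/sin(x), wherever sin(x) ≠ 0.
So the two sides agree for every real x for which both sides are defined.

Conclusion: Yes, this is an identity.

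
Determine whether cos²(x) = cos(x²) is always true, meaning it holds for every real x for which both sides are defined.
No, this is NOT an identity.

Claim: cos²(x) = cos(x²).
Test a specific point where both sides are defined: x = π/2.
LHS = cos²(x) ≈ 0.0000
RHS = cos(x²) ≈ -0.7812
Since 0.0000 ≠ -0.7812, the equation fails at this point, so it cannot hold for every real x for which both sides are defined.
cos²(x) means (cos x)², squaring the output; cos(x²) squares the input. These are different functions.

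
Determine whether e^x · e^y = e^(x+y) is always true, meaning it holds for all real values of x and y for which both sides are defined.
Claim: e^x · e^y = e^(x+y).
Reasoning: This is the law of exponents for a common base: multiplying powers adds exponents. E.g. from the series, (Σ x^j/j!)(Σ y^k/k!) = Σ_m (Σ_{j+k=m} x^j y^k/(j!k!)) = Σ_m (x+y)^m/m! by the binomial theorem.
So the two sides agree for all real values of x and y for which both sides are defined.

Conclusion: Yes, this is an identity.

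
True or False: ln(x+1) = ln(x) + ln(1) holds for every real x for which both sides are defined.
False.

Claim: ln(x+1) = ln(x) + ln(1).
Test a specific point where both sides are defined: x = 1.
LHS = ln(x+1) ≈ 0.6931
RHS = ln(x) + ln(1) ≈ 0.0000
Since 0.6931 ≠ 0.0000, the equation fails at this point, so it cannot hold for every real x for which both sides are defined.
ln(1) = 0, so the right side is just ln(x), which differs from ln(x+1).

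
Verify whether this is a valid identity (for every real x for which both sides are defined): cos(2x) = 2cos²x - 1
Claim: cos(2x) = 2cos²x - 1.
Reasoning: cos(2x) = cos²x - sin²x. Replace sin²x by 1 - cos²x: cos²x - (1 - cos²x) = 2cos²x - 1.
So the two sides agree for every real x for which both sides are defined.

Conclusion: Yes, this is an identity.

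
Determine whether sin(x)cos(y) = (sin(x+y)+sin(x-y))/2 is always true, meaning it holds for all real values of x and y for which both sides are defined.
Claim: sin(x)cos(y) = (sin(x+y)+sin(x-y))/2.
Reasoning: sin(x+y) = sin(x)cos(y) + cos(x)sin(y) and sin(x-y) = sin(x)cos(y) - cos(x)sin(y). Adding, sin(x+y) + sin(x-y) = 2sin(x)cos(y); divide by 2.
So the two sides agree for all real values of x and y for which both sides are defined.

Conclusion: Yes, this is an identity.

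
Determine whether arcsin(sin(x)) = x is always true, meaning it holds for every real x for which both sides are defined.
Claim: arcsin(sin(x)) = x.
Test a specific point where both sides are defined: x = π.
LHS = arcsin(sin(x)) ≈ 0.0000
RHS = x ≈ 3.1416
Since 0.0000 ≠ 3.1416, the equation fails at this point, so it cannot hold for every real x for which both sides are defined.
arcsin only returns values in [-π/2, π/2], so arcsin(sin(x)) = x holds only for x in that interval, not for all real x.

Conclusion: No, this is NOT an identity.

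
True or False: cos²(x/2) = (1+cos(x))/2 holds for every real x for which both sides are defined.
Claim: cos²(x/2) = (1+cos(x))/2.
Reasoning: Use cos(2θ) = 2cos²θ - 1 with θ = x/2: cos(x) = 2cos²(x/2) - 1. Solving for cos²(x/2) gives (1 + cos(x))/2.
So the two sides agree for every real x for which both sides are defined.

Conclusion: True.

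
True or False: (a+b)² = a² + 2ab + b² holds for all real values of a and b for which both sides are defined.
Claim: (a+b)² = a² + 2ab + b².
Reasoning: Expand: (a+b)² = (a+b)(a+b) = a·a + a·b + b·a + b·b = a² + 2ab + b².
So the two sides agree for all real values of a and b for which both sides are defined.

Conclusion: True.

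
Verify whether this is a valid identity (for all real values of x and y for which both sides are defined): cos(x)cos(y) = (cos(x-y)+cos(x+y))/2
Claim: cos(x)cos(y) = (cos(x-y)+cos(x+y))/2.
Reasoning: cos(x-y) = cos(x)cos(y) + sin(x)sin(y) and cos(x+y) = cos(x)cos(y) - sin(x)sin(y). Adding, cos(x-y) + cos(x+y) = 2cos(x)cos(y); divide by 2.
So the two sides agree for all real values of x and y for which both sides are defined.

Conclusion: Yes, this is an identity.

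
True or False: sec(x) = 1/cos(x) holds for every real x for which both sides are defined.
True.

Claim: sec(x) = 1/cos(x).
Reasoning: sec(x) is by definition the reciprocal of cos(x), wherever cos(x) ≠ 0.
So the two sides agree for every real x for which both sides are defined.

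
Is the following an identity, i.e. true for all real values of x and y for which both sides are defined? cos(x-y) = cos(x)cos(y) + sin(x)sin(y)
Yes, this is an identity.

Claim: cos(x-y) = cos(x)cos(y) + sin(x)sin(y).
Reasoning: Replace y by -y in cos(x+y) = cos(x)cos(y) - sin(x)sin(y) and use cos(-y) = cos(y), sin(-y) = -sin(y): cos(x-y) = cos(x)cos(y) + sin(x)sin(y).
So the two sides agree for all real values of x and y for which both sides are defined.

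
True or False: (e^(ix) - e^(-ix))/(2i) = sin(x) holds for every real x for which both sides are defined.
Claim: (e^(ix) - e^(-ix))/(2i) = sin(x).
Reasoning: By Euler's formula e^(ix) = cos(x) + i·sin(x) and e^(-ix) = cos(x) - i·sin(x). Subtracting cancels the cosine terms: e^(ix) - e^(-ix) = 2i·sin(x); divide by 2i.
So the two sides agree for every real x for which both sides are defined.

Conclusion: True.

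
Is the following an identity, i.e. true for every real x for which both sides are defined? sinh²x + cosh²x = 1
Claim: sinh²x + cosh²x = 1.
Test a specific point where both sides are defined: x = 3.
LHS = sinh²x + cosh²x ≈ 201.7156
RHS = 1 ≈ 1.0000
Since 201.7156 ≠ 1.0000, the equation fails at this point, so it cannot hold for every real x for which both sides are defined.
The correct hyperbolic identity is cosh²x - sinh²x = 1 (a difference); the sum sinh²x + cosh²x equals cosh(2x).

Conclusion: No, this is NOT an identity.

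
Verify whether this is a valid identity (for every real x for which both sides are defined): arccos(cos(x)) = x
No, this is NOT an identity.

Claim: arccos(cos(x)) = x.
Test a specific point where both sides are defined: x = -π/4.
LHS = arccos(cos(x)) ≈ 0.7854
RHS = x ≈ -0.7854
Since 0.7854 ≠ -0.7854, the equation fails at this point, so it cannot hold for every real x for which both sides are defined.
arccos only returns values in [0, π], so arccos(cos(x)) = x holds only for x in that interval, not for all real x.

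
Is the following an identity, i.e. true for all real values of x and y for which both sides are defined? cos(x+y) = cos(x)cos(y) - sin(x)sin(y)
Claim: cos(x+y) = cos(x)cos(y) - sin(x)sin(y).
Reasoning: By Euler's formula e^(i(x+y)) = e^(ix)·e^(iy) = (cos x + i·sin x)(cos y + i·sin y). The real part of the left side is cos(x+y); the real part of the product is cos(x)cos(y) - sin(x)sin(y) (since i·i = -1).
So the two sides agree for all real values of x and y for which both sides are defined.

Conclusion: Yes, this is an identity.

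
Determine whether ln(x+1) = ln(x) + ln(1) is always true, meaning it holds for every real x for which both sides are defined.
No, this is NOT an identity.

Claim: ln(x+1) = ln(x) + ln(1).
Test a specific point where both sides are defined: x = 1.
LHS = ln(x+1) ≈ 0.6931
RHS = ln(x) + ln(1) ≈ 0.0000
Since 0.6931 ≠ 0.0000, the equation fails at this point, so it cannot hold for every real x for which both sides are defined.
ln(1) = 0, so the right side is just ln(x), which differs from ln(x+1).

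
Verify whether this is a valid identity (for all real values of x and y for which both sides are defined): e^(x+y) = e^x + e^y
No, this is NOT an identity.

Claim: e^(x+y) = e^x + e^y.
Test a specific point where both sides are defined: x = 1, y = -2.
LHS = e^(x+y) ≈ 0.3679
RHS = e^x + e^y ≈ 2.8536
Since 0.3679 ≠ 2.8536, the equation fails at this point, so it cannot hold for all real values of x and y for which both sides are defined.
The correct rule is e^(x+y) = e^x · e^y (a product, not a sum).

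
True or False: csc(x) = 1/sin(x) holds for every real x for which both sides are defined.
Claim: csc(x) = 1/sin(x).
Reasoning: csc(x) is by definition the reciprocal of sin(x), wherever sin(x) ≠ 0.
So the two sides agree for every real x for which both sides are defined.

Conclusion: True.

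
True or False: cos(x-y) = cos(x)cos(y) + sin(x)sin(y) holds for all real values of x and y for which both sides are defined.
Claim: cos(x-y) = cos(x)cos(y) + sin(x)sin(y).
Reasoning: Replace y by -y in cos(x+y) = cos(x)cos(y) - sin(x)sin(y) and use cos(-y) = cos(y), sin(-y) = -sin(y): cos(x-y) = cos(x)cos(y) + sin(x)sin(y).
So the two sides agree for all real values of x and y for which both sides are defined.

Conclusion: True.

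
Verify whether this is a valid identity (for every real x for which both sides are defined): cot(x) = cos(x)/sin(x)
Claim: cot(x) = cos(x)/sin(x).
Reasoning: cot(x) is defined as 1/tan(x) = 1/(sin(x)/cos(x)) = cos(x)/sin(x), wherever sin(x) ≠ 0.
So the two sides agree for every real x for which both sides are defined.

Conclusion: Yes, this is an identity.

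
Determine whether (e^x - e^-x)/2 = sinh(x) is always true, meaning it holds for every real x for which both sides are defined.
Claim: (e^x - e^-x)/2 = sinh(x).
Reasoning: This is exactly the definition of the hyperbolic sine: sinh(x) := (e^x - e^-x)/2.
So the two sides agree for every real x for which both sides are defined.

Conclusion: Yes, this is an identity.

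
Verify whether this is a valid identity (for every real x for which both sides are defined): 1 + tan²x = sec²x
Yes, this is an identity.

Claim: 1 + tan²x = sec²x.
Reasoning: Start from sin²x + cos²x = 1 and divide every term by cos²x (allowed wherever tan x and sec x are defined): tan²x + 1 = 1/cos²x = sec²x.
So the two sides agree for every real x for which both sides are defined.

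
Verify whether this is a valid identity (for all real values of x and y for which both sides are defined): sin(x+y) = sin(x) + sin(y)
No, this is NOT an identity.

Claim: sin(x+y) = sin(x) + sin(y).
Test a specific point where both sides are defined: x = π, y = 3π/4.
LHS = sin(x+y) ≈ -0.7071
RHS = sin(x) + sin(y) ≈ 0.7071
Since -0.7071 ≠ 0.7071, the equation fails at this point, so it cannot hold for all real values of x and y for which both sides are defined.
The correct expansion is sin(x+y) = sin(x)cos(y) + cos(x)sin(y); sine is not additive.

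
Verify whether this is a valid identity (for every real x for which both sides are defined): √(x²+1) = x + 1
No, this is NOT an identity.

Claim: √(x²+1) = x + 1.
Test a specific point where both sides are defined: x = -2.
LHS = √(x²+1) ≈ 2.2361
RHS = x + 1 ≈ -1.0000
Since 2.2361 ≠ -1.0000, the equation fails at this point, so it cannot hold for every real x for which both sides are defined.
(x+1)² = x² + 2x + 1 ≠ x² + 1 unless x = 0.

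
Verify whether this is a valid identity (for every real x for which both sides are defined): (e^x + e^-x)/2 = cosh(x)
Claim: (e^x + e^-x)/2 = cosh(x).
Reasoning: This is exactly the definition of the hyperbolic cosine: cosh(x) := (e^x + e^-x)/2.
So the two sides agree for every real x for which both sides are defined.

Conclusion: Yes, this is an identity.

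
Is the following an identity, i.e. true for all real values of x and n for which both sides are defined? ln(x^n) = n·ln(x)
Yes, this is an identity.

Claim: ln(x^n) = n·ln(x).
Reasoning: The right side requires x > 0. For x > 0, x^n = (e^(ln x))^n = e^(n·ln x), so taking ln of both sides gives ln(x^n) = n·ln(x).
So the two sides agree for all real values of x and n for which both sides are defined.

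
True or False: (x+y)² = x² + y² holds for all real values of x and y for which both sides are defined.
Claim: (x+y)² = x² + y².
Test a specific point where both sides are defined: x = 1/2, y = -3.
LHS = (x+y)² ≈ 6.2500
RHS = x² + y² ≈ 9.2500
Since 6.2500 ≠ 9.2500, the equation fails at this point, so it cannot hold for all real values of x and y for which both sides are defined.
The correct expansion is (x+y)² = x² + 2xy + y²; the cross term 2xy is missing.

Conclusion: False.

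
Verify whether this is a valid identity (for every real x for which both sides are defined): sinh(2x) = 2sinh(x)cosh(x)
Claim: sinh(2x) = 2sinh(x)cosh(x).
Reasoning: 2sinh(x)cosh(x) = 2 · (e^x - e^-x)/2 · (e^x + e^-x)/2 = (e^(2x) - e^(-2x))/2 = sinh(2x).
So the two sides agree for every real x for which both sides are defined.

Conclusion: Yes, this is an identity.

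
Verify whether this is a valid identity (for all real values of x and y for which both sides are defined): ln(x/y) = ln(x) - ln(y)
Yes, this is an identity.

Claim: ln(x/y) = ln(x) - ln(y).
Reasoning: Both sides are simultaneously defined only when x, y > 0. Write x = e^p, y = e^q. Then x/y = e^(p-q), so ln(x/y) = p - q = ln(x) - ln(y).
So the two sides agree for all real values of x and y for which both sides are defined.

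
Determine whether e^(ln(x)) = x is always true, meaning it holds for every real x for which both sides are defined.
Claim: e^(ln(x)) = x.
Reasoning: For x > 0, ln(x) is by definition the exponent p such that e^p = x. Raising e to that exponent therefore returns x: e^(ln x) = x.
So the two sides agree for every real x for which both sides are defined.

Conclusion: Yes, this is an identity.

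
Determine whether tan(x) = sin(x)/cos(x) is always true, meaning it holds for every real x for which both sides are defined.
Claim: tan(x) = sin(x)/cos(x).
Reasoning: For an angle x whose terminal point on the unit circle is (cos x, sin x), tan(x) is defined as the ratio (second coordinate)/(first coordinate) = sin(x)/cos(x), wherever cos(x) ≠ 0.
So the two sides agree for every real x for which both sides are defined.

Conclusion: Yes, this is an identity.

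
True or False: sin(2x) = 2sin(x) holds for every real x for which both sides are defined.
Claim: sin(2x) = 2sin(x).
Test a specific point where both sides are defined: x = -π/2.
LHS = sin(2x) ≈ 0.0000
RHS = 2sin(x) ≈ -2.0000
Since 0.0000 ≠ -2.0000, the equation fails at this point, so it cannot hold for every real x for which both sides are defined.
The correct double-angle formula is sin(2x) = 2sin(x)cos(x).

Conclusion: False.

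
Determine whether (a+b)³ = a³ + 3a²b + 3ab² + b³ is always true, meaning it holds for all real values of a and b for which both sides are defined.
Yes, this is an identity.

Claim: (a+b)³ = a³ + 3a²b + 3ab² + b³.
Reasoning: (a+b)³ = (a+b)(a+b)² = (a+b)(a² + 2ab + b²) = a³ + 2a²b + ab² + a²b + 2ab² + b³ = a³ + 3a²b + 3ab² + b³.
So the two sides agree for all real values of a and b for which both sides are defined.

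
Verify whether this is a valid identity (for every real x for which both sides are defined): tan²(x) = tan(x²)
Claim: tan²(x) = tan(x²).
Test a specific point where both sides are defined: x = π.
LHS = tan²(x) ≈ 0.0000
RHS = tan(x²) ≈ 0.4767
Since 0.0000 ≠ 0.4767, the equation fails at this point, so it cannot hold for every real x for which both sides are defined.
tan²(x) means (tan x)², squaring the output; tan(x²) squares the input. These are different functions.

Conclusion: No, this is NOT an identity.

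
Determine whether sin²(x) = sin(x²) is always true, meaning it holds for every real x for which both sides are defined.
Claim: sin²(x) = sin(x²).
Test a specific point where both sides are defined: x = 3π/4.
LHS = sin²(x) ≈ 0.5000
RHS = sin(x²) ≈ -0.6680
Since 0.5000 ≠ -0.6680, the equation fails at this point, so it cannot hold for every real x for which both sides are defined.
sin²(x) means (sin x)², squaring the output; sin(x²) squares the input. These are different functions.

Conclusion: No, this is NOT an identity.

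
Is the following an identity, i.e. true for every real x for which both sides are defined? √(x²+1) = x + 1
Claim: √(x²+1) = x + 1.
Test a specific point where both sides are defined: x = 3/2.
LHS = √(x²+1) ≈ 1.8028
RHS = x + 1 ≈ 2.5000
Since 1.8028 ≠ 2.5000, the equation fails at this point, so it cannot hold for every real x for which both sides are defined.
(x+1)² = x² + 2x + 1 ≠ x² + 1 unless x = 0.

Conclusion: No, this is NOT an identity.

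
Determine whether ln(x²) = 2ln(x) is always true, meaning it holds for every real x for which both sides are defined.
Claim: ln(x²) = 2ln(x).
Reasoning: The right side requires x > 0. For x > 0, x² = (e^(ln x))² = e^(2ln x), so ln(x²) = 2ln(x). (For x < 0 the right side is undefined, so those values are outside the claim.)
So the two sides agree for every real x for which both sides are defined.

Conclusion: Yes, this is an identity.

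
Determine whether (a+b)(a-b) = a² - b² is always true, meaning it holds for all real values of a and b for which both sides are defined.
Yes, this is an identity.

Claim: (a+b)(a-b) = a² - b².
Reasoning: Expand: (a+b)(a-b) = a² - ab + ba - b² = a² - b² (the cross terms cancel).
So the two sides agree for all real values of a and b for which both sides are defined.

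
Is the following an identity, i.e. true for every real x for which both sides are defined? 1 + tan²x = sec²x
Yes, this is an identity.

Claim: 1 + tan²x = sec²x.
Reasoning: Start from sin²x + cos²x = 1 and divide every term by cos²x (allowed wherever tan x and sec x are defined): tan²x + 1 = 1/cos²x = sec²x.
So the two sides agree for every real x for which both sides are defined.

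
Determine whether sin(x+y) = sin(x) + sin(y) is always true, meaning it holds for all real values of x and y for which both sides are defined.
No, this is NOT an identity.

Claim: sin(x+y) = sin(x) + sin(y).
Test a specific point where both sides are defined: x = -π/4, y = -π/2.
LHS = sin(x+y) ≈ -0.7071
RHS = sin(x) + sin(y) ≈ -1.7071
Since -0.7071 ≠ -1.7071, the equation fails at this point, so it cannot hold for all real values of x and y for which both sides are defined.
The correct expansion is sin(x+y) = sin(x)cos(y) + cos(x)sin(y); sine is not additive.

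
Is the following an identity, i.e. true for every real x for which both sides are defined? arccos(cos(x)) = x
Claim: arccos(cos(x)) = x.
Test a specific point where both sides are defined: x = -π/4.
LHS = arccos(cos(x)) ≈ 0.7854
RHS = x ≈ -0.7854
Since 0.7854 ≠ -0.7854, the equation fails at this point, so it cannot hold for every real x for which both sides are defined.
arccos only returns values in [0, π], so arccos(cos(x)) = x holds only for x in that interval, not for all real x.

Conclusion: No, this is NOT an identity.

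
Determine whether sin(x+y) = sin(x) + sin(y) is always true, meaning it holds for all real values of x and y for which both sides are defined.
Claim: sin(x+y) = sin(x) + sin(y).
Test a specific point where both sides are defined: x = π/6, y = π/4.
LHS = sin(x+y) ≈ 0.9659
RHS = sin(x) + sin(y) ≈ 1.2071
Since 0.9659 ≠ 1.2071, the equation fails at this point, so it cannot hold for all real values of x and y for which both sides are defined.
The correct expansion is sin(x+y) = sin(x)cos(y) + cos(x)sin(y); sine is not additive.

Conclusion: No, this is NOT an identity.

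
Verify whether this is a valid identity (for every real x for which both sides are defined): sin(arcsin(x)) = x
Claim: sin(arcsin(x)) = x.
Reasoning: For -1 ≤ x ≤ 1 (where arcsin is defined), arcsin(x) is by definition an angle whose sine equals x. Taking the sine of that angle returns x. (Note the other order, arcsin(sin x) = x, is NOT an identity.)
So the two sides agree for every real x for which both sides are defined.

Conclusion: Yes, this is an identity.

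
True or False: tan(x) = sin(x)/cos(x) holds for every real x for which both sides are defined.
True.

Claim: tan(x) = sin(x)/cos(x).
Reasoning: For an angle x whose terminal point on the unit circle is (cos x, sin x), tan(x) is defined as the ratio (second coordinate)/(first coordinate) = sin(x)/cos(x), wherever cos(x) ≠ 0.
So the two sides agree for every real x for which both sides are defined.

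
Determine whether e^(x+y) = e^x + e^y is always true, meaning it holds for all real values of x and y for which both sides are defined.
No, this is NOT an identity.

Claim: e^(x+y) = e^x + e^y.
Test a specific point where both sides are defined: x = 3, y = 3.
LHS = e^(x+y) ≈ 403.4288
RHS = e^x + e^y ≈ 40.1711
Since 403.4288 ≠ 40.1711, the equation fails at this point, so it cannot hold for all real values of x and y for which both sides are defined.
The correct rule is e^(x+y) = e^x · e^y (a product, not a sum).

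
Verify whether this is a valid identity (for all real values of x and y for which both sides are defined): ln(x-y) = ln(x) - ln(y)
Claim: ln(x-y) = ln(x) - ln(y).
Test a specific point where both sides are defined: x = 5, y = 3/2.
LHS = ln(x-y) ≈ 1.2528
RHS = ln(x) - ln(y) ≈ 1.2040
Since 1.2528 ≠ 1.2040, the equation fails at this point, so it cannot hold for all real values of x and y for which both sides are defined.
ln(x) - ln(y) = ln(x/y), not ln(x-y).

Conclusion: No, this is NOT an identity.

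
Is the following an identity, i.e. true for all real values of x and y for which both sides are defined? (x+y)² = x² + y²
No, this is NOT an identity.

Claim: (x+y)² = x² + y².
Test a specific point where both sides are defined: x = 5, y = 1.
LHS = (x+y)² ≈ 36.0000
RHS = x² + y² ≈ 26.0000
Since 36.0000 ≠ 26.0000, the equation fails at this point, so it cannot hold for all real values of x and y for which both sides are defined.
The correct expansion is (x+y)² = x² + 2xy + y²; the cross term 2xy is missing.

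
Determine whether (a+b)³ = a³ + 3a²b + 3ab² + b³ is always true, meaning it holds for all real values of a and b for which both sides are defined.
Claim: (a+b)³ = a³ + 3a²b + 3ab² + b³.
Reasoning: (a+b)³ = (a+b)(a+b)² = (a+b)(a² + 2ab + b²) = a³ + 2a²b + ab² + a²b + 2ab² + b³ = a³ + 3a²b + 3ab² + b³.
So the two sides agree for all real values of a and b for which both sides are defined.

Conclusion: Yes, this is an identity.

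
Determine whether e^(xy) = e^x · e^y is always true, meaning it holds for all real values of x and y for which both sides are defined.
No, this is NOT an identity.

Claim: e^(xy) = e^x · e^y.
Test a specific point where both sides are defined: x = 5, y = -2.
LHS = e^(xy) ≈ 0.0000
RHS = e^x · e^y ≈ 20.0855
Since 0.0000 ≠ 20.0855, the equation fails at this point, so it cannot hold for all real values of x and y for which both sides are defined.
e^x · e^y = e^(x+y), not e^(xy).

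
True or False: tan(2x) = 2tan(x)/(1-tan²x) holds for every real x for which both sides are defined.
Claim: tan(2x) = 2tan(x)/(1-tan²x).
Reasoning: tan(2x) = sin(2x)/cos(2x) = 2sin(x)cos(x) / (cos²x - sin²x). Divide numerator and denominator by cos²x: 2tan(x) / (1 - tan²x).
So the two sides agree for every real x for which both sides are defined.

Conclusion: True.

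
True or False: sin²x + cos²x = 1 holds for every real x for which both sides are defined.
True.

Claim: sin²x + cos²x = 1.
Reasoning: The point (cos x, sin x) lies on the unit circle X² + Y² = 1, so cos²x + sin²x = 1 for every real x.
So the two sides agree for every real x for which both sides are defined.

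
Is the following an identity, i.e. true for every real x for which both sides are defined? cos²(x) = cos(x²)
No, this is NOT an identity.

Claim: cos²(x) = cos(x²).
Test a specific point where both sides are defined: x = π/6.
LHS = cos²(x) ≈ 0.7500
RHS = cos(x²) ≈ 0.9627
Since 0.7500 ≠ 0.9627, the equation fails at this point, so it cannot hold for every real x for which both sides are defined.
cos²(x) means (cos x)², squaring the output; cos(x²) squares the input. These are different functions.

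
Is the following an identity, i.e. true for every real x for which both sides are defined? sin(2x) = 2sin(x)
No, this is NOT an identity.

Claim: sin(2x) = 2sin(x).
Test a specific point where both sides are defined: x = π/3.
LHS = sin(2x) ≈ 0.8660
RHS = 2sin(x) ≈ 1.7321
Since 0.8660 ≠ 1.7321, the equation fails at this point, so it cannot hold for every real x for which both sides are defined.
The correct double-angle formula is sin(2x) = 2sin(x)cos(x).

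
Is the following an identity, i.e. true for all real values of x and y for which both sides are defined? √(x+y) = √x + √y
No, this is NOT an identity.

Claim: √(x+y) = √x + √y.
Test a specific point where both sides are defined: x = 3, y = 5.
LHS = √(x+y) ≈ 2.8284
RHS = √x + √y ≈ 3.9681
Since 2.8284 ≠ 3.9681, the equation fails at this point, so it cannot hold for all real values of x and y for which both sides are defined.
Squaring the right side gives x + 2√(xy) + y, not x + y.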